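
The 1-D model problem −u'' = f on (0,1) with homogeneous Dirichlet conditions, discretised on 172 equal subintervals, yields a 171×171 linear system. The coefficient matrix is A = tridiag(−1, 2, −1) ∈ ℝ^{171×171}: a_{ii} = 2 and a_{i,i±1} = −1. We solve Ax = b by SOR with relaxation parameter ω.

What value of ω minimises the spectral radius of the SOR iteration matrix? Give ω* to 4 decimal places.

ω* = 1.9641

½·tridiag(1,0,1) at n=171: λ_k = cos(kπ/172); max |λ| at k=1 ⇒ ρ_J = cos(π/172) ≈ 0.9998.
√(1 − cos²(π/172)) = sin(π/172) ≈ 0.01826.
ω* = 2/(1 + 0.01826) = 2/1.01826 = 1.9641.
At ω = 1.9641 every |λ(B_ω)| = ω−1, so ρ_SOR = 0.9641.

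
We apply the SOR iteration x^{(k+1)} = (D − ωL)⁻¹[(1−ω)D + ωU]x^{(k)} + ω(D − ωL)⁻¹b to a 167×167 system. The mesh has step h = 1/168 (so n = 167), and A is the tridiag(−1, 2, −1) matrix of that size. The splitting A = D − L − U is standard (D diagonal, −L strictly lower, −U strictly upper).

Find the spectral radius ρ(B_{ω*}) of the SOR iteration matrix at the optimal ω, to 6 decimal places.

½·tridiag(1,0,1) at n=167: λ_k = cos(kπ/168); max |λ| at k=1 ⇒ ρ_J = cos(π/168) ≈ 0.999825.
√(1−ρ_J²) simplifies to sin(π/168) = 0.0186989.
Young: ω* = 2/(1+√(1−ρ_J²)) = 2/(1+0.0186989) = 2/1.0186989 = 1.963289.
and ρ(B_{ω*}) = 1.963289 − 1 = 0.963289.

ρ_SOR = 0.963289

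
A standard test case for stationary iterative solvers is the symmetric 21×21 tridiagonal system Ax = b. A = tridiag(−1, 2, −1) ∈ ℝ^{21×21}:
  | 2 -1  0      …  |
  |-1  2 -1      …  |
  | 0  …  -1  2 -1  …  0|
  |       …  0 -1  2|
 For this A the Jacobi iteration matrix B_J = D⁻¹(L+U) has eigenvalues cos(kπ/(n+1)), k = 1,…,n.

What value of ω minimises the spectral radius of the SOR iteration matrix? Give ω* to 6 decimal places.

ω* = 1.750831

B_J for the 21×21 system has eigenvalues cos(kπ/22); ρ_J = cos(π/22) = 0.989821.
1 − cos²(π/22) = sin²(π/22) ⇒ √(1−ρ_J²) = sin(π/22) = 0.1423148.
[ω*] 2 ÷ (1 + 0.1423148) = 2 ÷ 1.1423148 = 1.750831.
At ω = 1.750831 every |λ(B_ω)| = ω−1, so ρ_SOR = 0.750831.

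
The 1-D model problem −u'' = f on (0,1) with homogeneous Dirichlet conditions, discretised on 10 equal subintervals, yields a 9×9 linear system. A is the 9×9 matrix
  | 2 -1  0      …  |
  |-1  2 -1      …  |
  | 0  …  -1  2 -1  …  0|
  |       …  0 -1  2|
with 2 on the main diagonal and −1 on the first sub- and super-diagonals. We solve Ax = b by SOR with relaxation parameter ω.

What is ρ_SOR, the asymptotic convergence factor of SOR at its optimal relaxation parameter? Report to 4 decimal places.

B_J for the 9×9 system has eigenvalues cos(kπ/10); ρ_J = cos(π/10) = 0.9511.
√(1 − cos²(π/10)) = sin(π/10) ≈ 0.30902.
Young: ω* = 2/(1+√(1−ρ_J²)) = 2/(1+0.30902) = 2/1.30902 = 1.5279.
At ω = 1.5279 every |λ(B_ω)| = ω−1, so ρ_SOR = 0.5279.

ρ_SOR = 0.5279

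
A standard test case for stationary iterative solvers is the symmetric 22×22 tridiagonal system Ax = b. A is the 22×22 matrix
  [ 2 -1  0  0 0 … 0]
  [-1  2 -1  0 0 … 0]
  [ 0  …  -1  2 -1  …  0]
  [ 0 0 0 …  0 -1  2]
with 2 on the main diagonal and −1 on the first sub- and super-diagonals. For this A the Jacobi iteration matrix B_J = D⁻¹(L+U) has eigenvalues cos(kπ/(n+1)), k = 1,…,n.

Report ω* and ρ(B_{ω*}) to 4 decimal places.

ω* = 1.7603, ρ_SOR = 0.7603

n=22: λ(B_J) = 1 − λ(A)/2 = cos(kπ/23); k=1 gives ρ_J = 0.9907.
√(1 − cos²(π/23)) = sin(π/23) ≈ 0.13617.
Young: ω* = 2/(1+√(1−ρ_J²)) = 2/(1+0.13617) = 2/1.13617 = 1.7603.
At ω = 1.7603 every |λ(B_ω)| = ω−1, so ρ_SOR = 0.7603.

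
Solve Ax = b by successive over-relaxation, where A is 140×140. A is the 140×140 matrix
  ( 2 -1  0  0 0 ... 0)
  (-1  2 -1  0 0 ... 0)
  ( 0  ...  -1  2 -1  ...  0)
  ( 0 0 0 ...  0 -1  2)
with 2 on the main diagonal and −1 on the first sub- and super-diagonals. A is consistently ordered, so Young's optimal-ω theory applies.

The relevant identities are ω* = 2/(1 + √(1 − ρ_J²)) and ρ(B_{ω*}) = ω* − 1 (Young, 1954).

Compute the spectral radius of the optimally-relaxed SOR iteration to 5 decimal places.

spectrum of D⁻¹(L+U) = {cos(kπ/141) : 1≤k≤140}; ρ_J = cos(π/141) = 0.99975.
1 − cos²(π/141) = sin²(π/141) ⇒ √(1−ρ_J²) = sin(π/141) = 0.022279.
ω* = 2 / (1 + 0.022279) = 2 / 1.022279 ≈ 1.95641.
ρ_SOR = ω* − 1 ≈ 0.95641.

ρ_SOR = 0.95641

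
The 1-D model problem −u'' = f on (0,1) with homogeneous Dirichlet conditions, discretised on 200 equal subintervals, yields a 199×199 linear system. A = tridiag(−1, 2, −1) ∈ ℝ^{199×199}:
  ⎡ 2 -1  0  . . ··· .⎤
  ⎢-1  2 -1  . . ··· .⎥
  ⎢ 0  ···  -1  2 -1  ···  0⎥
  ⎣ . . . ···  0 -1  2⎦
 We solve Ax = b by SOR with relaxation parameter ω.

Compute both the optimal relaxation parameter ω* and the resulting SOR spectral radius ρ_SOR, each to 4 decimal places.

ω* = 1.9691, ρ_SOR = 0.9691

½·tridiag(1,0,1) at n=199: λ_k = cos(kπ/200); max |λ| at k=1 ⇒ ρ_J = cos(π/200) ≈ 0.9999.
√(1−ρ_J²) simplifies to sin(π/200) = 0.01571.
ω* = 2/(1 + 0.01571) = 2/1.01571 = 1.9691.
Hence ρ(B_{ω*}) = 1.9691 − 1 = 0.9691.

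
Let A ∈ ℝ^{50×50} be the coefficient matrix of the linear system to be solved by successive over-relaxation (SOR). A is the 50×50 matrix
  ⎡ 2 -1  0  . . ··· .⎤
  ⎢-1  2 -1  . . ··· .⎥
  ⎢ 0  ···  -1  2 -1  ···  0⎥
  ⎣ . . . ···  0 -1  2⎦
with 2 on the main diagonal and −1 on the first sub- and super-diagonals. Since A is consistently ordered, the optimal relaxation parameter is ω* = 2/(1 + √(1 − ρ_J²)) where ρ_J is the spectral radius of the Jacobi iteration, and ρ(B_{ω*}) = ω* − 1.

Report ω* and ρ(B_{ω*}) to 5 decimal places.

spectrum of D⁻¹(L+U) = {cos(kπ/51) : 1≤k≤50}; ρ_J = cos(π/51) = 0.99810.
√(1−ρ_J²) = |sin(π/51)| = 0.061561
Then 2/(1+√(1−ρ_J²)) = 2/(1+0.061561); ω* = 2/1.061561 = 1.88402.
[ρ_SOR] ω* − 1 = 0.88402.

ω* = 1.88402, ρ_SOR = 0.88402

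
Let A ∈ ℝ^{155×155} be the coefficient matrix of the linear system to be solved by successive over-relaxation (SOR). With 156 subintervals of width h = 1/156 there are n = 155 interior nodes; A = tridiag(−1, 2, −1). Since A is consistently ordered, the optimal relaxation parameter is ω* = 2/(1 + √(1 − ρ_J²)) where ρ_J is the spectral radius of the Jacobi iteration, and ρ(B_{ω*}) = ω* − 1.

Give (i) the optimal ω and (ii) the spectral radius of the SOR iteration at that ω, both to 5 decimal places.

With n=155, ρ(Jacobi) = cos(π/156) = 0.99980.
√(1 − cos²(π/156)) = sin(π/156) ≈ 0.020137.
So ω* = 2/1.020137 = 1.96052 (Young).
ρ_SOR = ω* − 1 ≈ 0.96052.

ω* = 1.96052, ρ_SOR = 0.96052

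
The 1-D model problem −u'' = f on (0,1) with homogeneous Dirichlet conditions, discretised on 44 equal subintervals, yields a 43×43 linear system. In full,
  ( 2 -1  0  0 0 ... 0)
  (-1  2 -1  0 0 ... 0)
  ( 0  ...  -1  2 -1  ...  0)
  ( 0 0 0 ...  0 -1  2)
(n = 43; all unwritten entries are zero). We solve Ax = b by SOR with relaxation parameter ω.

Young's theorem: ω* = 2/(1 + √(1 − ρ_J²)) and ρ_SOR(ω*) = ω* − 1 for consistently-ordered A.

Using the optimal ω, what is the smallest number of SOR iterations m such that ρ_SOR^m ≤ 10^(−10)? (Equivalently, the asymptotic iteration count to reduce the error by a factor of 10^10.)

½·tridiag(1,0,1) at n=43: λ_k = cos(kπ/44); max |λ| at k=1 ⇒ ρ_J = cos(π/44) ≈ 0.9974521.
1 − cos²(π/44) = sin²(π/44) ⇒ √(1−ρ_J²) = sin(π/44) = 0.0713392.
[ω*] 2 ÷ (1 + 0.0713392) = 2 ÷ 1.0713392 = 1.8668224.
ρ_SOR = ω* − 1 = 1.8668224 − 1 = 0.8668224.
m ≥ 10·ln10 / (−ln 0.8668224) = 161.109; smallest integer m = 162.

m = 162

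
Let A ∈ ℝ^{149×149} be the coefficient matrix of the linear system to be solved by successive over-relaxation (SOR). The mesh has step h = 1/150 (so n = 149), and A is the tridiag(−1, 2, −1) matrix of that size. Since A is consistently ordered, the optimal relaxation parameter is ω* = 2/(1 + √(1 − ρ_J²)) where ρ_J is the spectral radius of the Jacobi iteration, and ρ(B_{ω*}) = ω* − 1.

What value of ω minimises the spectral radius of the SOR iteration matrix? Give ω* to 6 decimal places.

ω* = 1.958974

ρ_J = max_k |cos(kπ/150)| = cos(π/150) = 0.999781
1 − cos²(π/150) = sin²(π/150) ⇒ √(1−ρ_J²) = sin(π/150) = 0.0209424.
[ω*] 2 ÷ (1 + 0.0209424) = 2 ÷ 1.0209424 = 1.958974.
At ω = 1.958974 every |λ(B_ω)| = ω−1, so ρ_SOR = 0.958974.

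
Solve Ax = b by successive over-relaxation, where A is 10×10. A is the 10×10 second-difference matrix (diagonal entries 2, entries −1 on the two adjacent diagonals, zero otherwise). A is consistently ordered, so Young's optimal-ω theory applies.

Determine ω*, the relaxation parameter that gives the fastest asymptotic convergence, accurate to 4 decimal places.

ω* = 1.5604

With n=10, ρ(Jacobi) = cos(π/11) = 0.9595.
root = sin(π/11) = 0.28173  (since 1−cos² = sin²).
Then 2/(1+√(1−ρ_J²)) = 2/(1+0.28173); ω* = 2/1.28173 = 1.5604.
ρ(B_{ω*}) = ω*−1 = 0.5604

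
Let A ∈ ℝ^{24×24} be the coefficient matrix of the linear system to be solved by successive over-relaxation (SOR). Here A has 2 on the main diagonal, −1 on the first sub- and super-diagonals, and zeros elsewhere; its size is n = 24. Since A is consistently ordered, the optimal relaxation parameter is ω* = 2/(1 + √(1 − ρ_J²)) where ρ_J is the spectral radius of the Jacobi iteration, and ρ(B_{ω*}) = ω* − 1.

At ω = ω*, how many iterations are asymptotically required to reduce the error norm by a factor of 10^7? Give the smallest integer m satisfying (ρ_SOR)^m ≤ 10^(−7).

m = 64

spectrum of D⁻¹(L+U) = {cos(kπ/25) : 1≤k≤24}; ρ_J = cos(π/25) = 0.9921147.
1 − cos²(π/25) = sin²(π/25) ⇒ √(1−ρ_J²) = sin(π/25) = 0.1253332.
ω* = 2 / (1 + 0.1253332) = 2 / 1.1253332 ≈ 1.7772514.
ρ(B_{ω*}) = ω*−1 = 0.7772514
For 7 digits: m = 7·ln10 / (−ln 0.7772514) = 16.1181/0.251991 = 63.963; round up → m = 64.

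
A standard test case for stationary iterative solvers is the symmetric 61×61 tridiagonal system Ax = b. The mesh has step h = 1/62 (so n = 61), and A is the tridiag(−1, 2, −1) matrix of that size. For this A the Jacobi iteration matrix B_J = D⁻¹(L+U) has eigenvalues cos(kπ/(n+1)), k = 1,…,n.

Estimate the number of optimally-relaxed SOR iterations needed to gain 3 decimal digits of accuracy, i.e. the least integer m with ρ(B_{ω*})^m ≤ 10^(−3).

m = 69

[ρ_J] n=61: ρ(B_J) = cos(π/(n+1)) = cos(π/62) = 0.9987165.
√(1−ρ_J²) simplifies to sin(π/62) = 0.0506492.
ω* = 2/(1+0.0506492) = 1.9035849
Hence ρ(B_{ω*}) = 1.9035849 − 1 = 0.9035849.
3·ln10 = 6.90776; −ln(0.9035849) = 0.101385; m = ⌈6.90776/0.101385⌉ = ⌈68.134⌉ = 69.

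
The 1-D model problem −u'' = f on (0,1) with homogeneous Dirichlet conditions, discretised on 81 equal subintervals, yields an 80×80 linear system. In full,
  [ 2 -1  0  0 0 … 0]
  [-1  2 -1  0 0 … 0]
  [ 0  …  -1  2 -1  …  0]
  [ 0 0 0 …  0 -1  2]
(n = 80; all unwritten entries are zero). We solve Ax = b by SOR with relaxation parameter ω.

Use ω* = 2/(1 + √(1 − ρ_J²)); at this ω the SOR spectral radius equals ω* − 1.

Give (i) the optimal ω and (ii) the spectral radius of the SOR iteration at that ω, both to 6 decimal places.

ω* = 1.925344, ρ_SOR = 0.925344

½·tridiag(1,0,1) at n=80: λ_k = cos(kπ/81); max |λ| at k=1 ⇒ ρ_J = cos(π/81) ≈ 0.999248.
1 − cos²(π/81) = sin²(π/81) ⇒ √(1−ρ_J²) = sin(π/81) = 0.0387754.
ω* = 2 / (1 + 0.0387754) = 2 / 1.0387754 ≈ 1.925344.
At ω = 1.925344 every |λ(B_ω)| = ω−1, so ρ_SOR = 0.925344.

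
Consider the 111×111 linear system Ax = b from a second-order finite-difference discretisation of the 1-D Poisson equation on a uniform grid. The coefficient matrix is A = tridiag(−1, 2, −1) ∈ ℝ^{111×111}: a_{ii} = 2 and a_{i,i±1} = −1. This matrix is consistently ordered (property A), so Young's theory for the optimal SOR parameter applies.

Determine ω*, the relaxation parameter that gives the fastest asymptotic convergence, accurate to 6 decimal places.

ω* = 1.945438

n=111: λ(B_J) = 1 − λ(A)/2 = cos(kπ/112); k=1 gives ρ_J = 0.999607.
root = sin(π/112) = 0.0280463  (since 1−cos² = sin²).
So ω* = 2/1.0280463 = 1.945438 (Young).
and ρ(B_{ω*}) = 1.945438 − 1 = 0.945438.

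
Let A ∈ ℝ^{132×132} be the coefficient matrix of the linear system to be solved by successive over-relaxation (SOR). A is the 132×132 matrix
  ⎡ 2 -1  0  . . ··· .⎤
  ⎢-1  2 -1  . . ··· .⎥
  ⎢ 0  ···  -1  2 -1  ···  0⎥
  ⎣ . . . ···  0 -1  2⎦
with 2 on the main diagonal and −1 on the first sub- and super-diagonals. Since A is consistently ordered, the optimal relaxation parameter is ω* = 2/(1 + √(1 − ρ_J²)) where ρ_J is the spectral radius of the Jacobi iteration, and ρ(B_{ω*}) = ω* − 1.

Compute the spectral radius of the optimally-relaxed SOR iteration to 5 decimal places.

n=132: λ(B_J) = 1 − λ(A)/2 = cos(kπ/133); k=1 gives ρ_J = 0.99972.
√(1−ρ_J²) = |sin(π/133)| = 0.023619
ω* = 2/(1 + 0.023619) = 2/1.023619 = 1.95385.
[ρ_SOR] ω* − 1 = 0.95385.

ρ_SOR = 0.95385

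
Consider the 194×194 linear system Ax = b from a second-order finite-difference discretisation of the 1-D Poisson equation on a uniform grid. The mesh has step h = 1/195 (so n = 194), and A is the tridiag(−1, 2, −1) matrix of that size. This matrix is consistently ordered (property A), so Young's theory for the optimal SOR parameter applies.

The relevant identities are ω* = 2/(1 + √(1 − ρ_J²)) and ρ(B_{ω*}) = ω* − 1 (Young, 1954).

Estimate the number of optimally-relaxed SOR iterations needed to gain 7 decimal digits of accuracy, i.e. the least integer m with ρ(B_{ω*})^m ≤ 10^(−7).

m = 501

B_J for the 194×194 system has eigenvalues cos(kπ/195); ρ_J = cos(π/195) = 0.9998702.
√(1−ρ_J²) = |sin(π/195)| = 0.0161100
ω* = 2 / (1 + 0.0161100) = 2 / 1.0161100 ≈ 1.9682908.
ρ_SOR = ω* − 1 = 1.9682908 − 1 = 0.9682908.
Need (0.9682908)^m ≤ 10^(−7): m ≥ 7·ln10/|ln 0.9682908| = 16.1181/0.0322228 = 500.208 ⇒ m = 501.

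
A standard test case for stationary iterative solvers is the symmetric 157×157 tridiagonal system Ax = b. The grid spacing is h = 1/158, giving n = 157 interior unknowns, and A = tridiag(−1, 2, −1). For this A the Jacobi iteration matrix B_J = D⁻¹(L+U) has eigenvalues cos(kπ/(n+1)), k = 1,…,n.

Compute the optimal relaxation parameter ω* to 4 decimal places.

ρ_J = max_k |cos(kπ/158)| = cos(π/158) = 0.9998
√(1−ρ_J²) simplifies to sin(π/158) = 0.01988.
Young: ω* = 2/(1+√(1−ρ_J²)) = 2/(1+0.01988) = 2/1.01988 = 1.9610.
and ρ(B_{ω*}) = 1.9610 − 1 = 0.9610.

ω* = 1.9610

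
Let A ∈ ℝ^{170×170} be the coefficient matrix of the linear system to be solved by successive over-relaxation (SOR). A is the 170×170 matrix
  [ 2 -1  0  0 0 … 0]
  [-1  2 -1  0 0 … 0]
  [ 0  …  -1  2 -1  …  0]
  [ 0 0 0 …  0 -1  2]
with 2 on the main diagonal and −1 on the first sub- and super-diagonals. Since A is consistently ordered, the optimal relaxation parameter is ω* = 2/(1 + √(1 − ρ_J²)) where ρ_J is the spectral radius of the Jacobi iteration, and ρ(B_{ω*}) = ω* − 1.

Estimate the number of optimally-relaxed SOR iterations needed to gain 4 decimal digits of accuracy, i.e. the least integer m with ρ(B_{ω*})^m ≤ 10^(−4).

[ρ_J] n=170: ρ(B_J) = cos(π/(n+1)) = cos(π/171) = 0.9998312.
√(1−ρ_J²) simplifies to sin(π/171) = 0.0183709.
ω* = 2/(1 + 0.0183709) = 2/1.0183709 = 1.9639210.
ρ_SOR = ω* − 1 ≈ 0.9639210.
Need (0.9639210)^m ≤ 10^(−4): m ≥ 4·ln10/|ln 0.9639210| = 9.21034/0.0367459 = 250.649 ⇒ m = 251.

m = 251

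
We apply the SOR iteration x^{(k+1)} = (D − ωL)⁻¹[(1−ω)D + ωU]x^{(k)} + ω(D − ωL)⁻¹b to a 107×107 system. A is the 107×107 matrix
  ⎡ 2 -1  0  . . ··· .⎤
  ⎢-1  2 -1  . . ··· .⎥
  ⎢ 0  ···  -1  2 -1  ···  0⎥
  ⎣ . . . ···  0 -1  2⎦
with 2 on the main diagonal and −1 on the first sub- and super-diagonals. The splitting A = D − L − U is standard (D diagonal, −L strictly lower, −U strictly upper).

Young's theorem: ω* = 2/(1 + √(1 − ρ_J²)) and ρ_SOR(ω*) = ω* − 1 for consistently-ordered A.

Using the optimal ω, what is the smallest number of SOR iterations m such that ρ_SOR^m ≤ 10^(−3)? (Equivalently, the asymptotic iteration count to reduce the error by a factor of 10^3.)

m = 119

n=107: λ(B_J) = 1 − λ(A)/2 = cos(kπ/108); k=1 gives ρ_J = 0.9995770.
root = sin(π/108) = 0.0290847  (since 1−cos² = sin²).
ω* = 2/(1+0.0290847) = 1.9434746
ρ_SOR = ω* − 1 ≈ 0.9434746.
(0.9434746)^m ≤ 10^{−3}  ⇒  m·ln(0.9434746) ≤ −3·ln10  ⇒  m ≥ 118.719  ⇒  m = 119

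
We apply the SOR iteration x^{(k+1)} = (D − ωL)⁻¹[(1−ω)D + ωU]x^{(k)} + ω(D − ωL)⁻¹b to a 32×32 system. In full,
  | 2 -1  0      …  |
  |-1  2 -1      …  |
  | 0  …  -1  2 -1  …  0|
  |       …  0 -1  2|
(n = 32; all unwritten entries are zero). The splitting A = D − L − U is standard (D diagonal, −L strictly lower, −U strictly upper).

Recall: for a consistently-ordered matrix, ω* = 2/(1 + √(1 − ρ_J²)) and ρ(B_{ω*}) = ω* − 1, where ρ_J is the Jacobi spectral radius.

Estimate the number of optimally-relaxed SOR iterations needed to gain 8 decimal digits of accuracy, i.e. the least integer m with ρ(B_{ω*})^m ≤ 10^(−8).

B_J for the 32×32 system has eigenvalues cos(kπ/33); ρ_J = cos(π/33) = 0.9954719.
√(1−ρ_J²) simplifies to sin(π/33) = 0.0950560.
So ω* = 2/1.0950560 = 1.8263906 (Young).
ρ(B_{ω*}) = ω*−1 = 0.8263906
(0.8263906)^m ≤ 10^{−8}  ⇒  m·ln(0.8263906) ≤ −8·ln10  ⇒  m ≥ 96.601  ⇒  m = 97

m = 97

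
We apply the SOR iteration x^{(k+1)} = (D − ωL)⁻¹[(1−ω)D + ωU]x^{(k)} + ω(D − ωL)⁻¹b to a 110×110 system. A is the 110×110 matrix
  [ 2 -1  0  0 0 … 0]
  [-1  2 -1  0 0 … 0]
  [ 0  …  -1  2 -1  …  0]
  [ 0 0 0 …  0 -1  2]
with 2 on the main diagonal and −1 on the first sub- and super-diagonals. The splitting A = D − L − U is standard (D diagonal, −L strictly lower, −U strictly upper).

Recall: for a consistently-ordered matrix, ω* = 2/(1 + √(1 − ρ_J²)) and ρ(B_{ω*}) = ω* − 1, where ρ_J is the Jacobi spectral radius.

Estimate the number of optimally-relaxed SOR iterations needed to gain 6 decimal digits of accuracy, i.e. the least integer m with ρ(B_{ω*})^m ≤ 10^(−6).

spectrum of D⁻¹(L+U) = {cos(kπ/111) : 1≤k≤110}; ρ_J = cos(π/111) = 0.9995995.
√(1 − cos²(π/111)) = sin(π/111) ≈ 0.0282989.
ω* = 2 / (1 + 0.0282989) = 2 / 1.0282989 ≈ 1.9449598.
ρ_SOR = ω* − 1 = 1.9449598 − 1 = 0.9449598.
Need (0.9449598)^m ≤ 10^(−6): m ≥ 6·ln10/|ln 0.9449598| = 13.8155/0.0566129 = 244.034 ⇒ m = 245.

m = 245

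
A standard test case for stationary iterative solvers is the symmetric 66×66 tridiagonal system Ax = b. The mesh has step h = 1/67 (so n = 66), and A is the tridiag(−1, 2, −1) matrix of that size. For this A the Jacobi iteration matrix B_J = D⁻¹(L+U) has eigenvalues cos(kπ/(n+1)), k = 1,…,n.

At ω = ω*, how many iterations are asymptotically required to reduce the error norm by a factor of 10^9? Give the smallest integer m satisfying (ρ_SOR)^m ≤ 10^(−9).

m = 221

n=66: λ(B_J) = 1 − λ(A)/2 = cos(kπ/67); k=1 gives ρ_J = 0.9989009.
√(1−ρ_J²) simplifies to sin(π/67) = 0.0468723.
So ω* = 2/1.0468723 = 1.9104527 (Young).
and ρ(B_{ω*}) = 1.9104527 − 1 = 0.9104527.
Need (0.9104527)^m ≤ 10^(−9): m ≥ 9·ln10/|ln 0.9104527| = 20.7233/0.0938133 = 220.899 ⇒ m = 221.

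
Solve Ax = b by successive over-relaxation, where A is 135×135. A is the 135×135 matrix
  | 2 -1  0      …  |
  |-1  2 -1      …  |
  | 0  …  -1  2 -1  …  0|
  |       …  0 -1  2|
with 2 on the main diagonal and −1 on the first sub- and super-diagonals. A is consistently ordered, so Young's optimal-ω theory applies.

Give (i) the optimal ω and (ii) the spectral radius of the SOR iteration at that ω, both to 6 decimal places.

ω* = 1.954847, ρ_SOR = 0.954847

½·tridiag(1,0,1) at n=135: λ_k = cos(kπ/136); max |λ| at k=1 ⇒ ρ_J = cos(π/136) ≈ 0.999733.
√(1−ρ_J²) = |sin(π/136)| = 0.0230979
Young: ω* = 2/(1+√(1−ρ_J²)) = 2/(1+0.0230979) = 2/1.0230979 = 1.954847.
[ρ_SOR] ω* − 1 = 0.954847.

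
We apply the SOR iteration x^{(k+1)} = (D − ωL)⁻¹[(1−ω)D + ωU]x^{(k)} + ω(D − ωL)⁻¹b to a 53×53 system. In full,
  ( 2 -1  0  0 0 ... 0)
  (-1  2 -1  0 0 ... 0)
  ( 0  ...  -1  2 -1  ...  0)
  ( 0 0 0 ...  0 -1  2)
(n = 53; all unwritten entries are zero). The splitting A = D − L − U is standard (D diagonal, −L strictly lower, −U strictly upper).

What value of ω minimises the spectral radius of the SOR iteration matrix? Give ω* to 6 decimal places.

ω* = 1.890100

n=53: λ(B_J) = 1 − λ(A)/2 = cos(kπ/54); k=1 gives ρ_J = 0.998308.
√(1−ρ_J²) = |sin(π/54)| = 0.0581448
Then 2/(1+√(1−ρ_J²)) = 2/(1+0.0581448); ω* = 2/1.0581448 = 1.890100.
At ω = 1.890100 every |λ(B_ω)| = ω−1, so ρ_SOR = 0.890100.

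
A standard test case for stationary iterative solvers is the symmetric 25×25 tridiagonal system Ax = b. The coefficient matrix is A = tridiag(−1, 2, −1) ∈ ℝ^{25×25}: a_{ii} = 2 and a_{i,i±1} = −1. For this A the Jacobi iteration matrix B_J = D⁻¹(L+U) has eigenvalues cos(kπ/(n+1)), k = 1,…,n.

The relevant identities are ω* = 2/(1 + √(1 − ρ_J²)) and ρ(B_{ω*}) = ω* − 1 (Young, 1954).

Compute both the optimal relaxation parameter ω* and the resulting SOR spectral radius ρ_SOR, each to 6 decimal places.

ω* = 1.784859, ρ_SOR = 0.784859

B_J for the 25×25 system has eigenvalues cos(kπ/26); ρ_J = cos(π/26) = 0.992709.
√(1−ρ_J²) = |sin(π/26)| = 0.1205367
Then 2/(1+√(1−ρ_J²)) = 2/(1+0.1205367); ω* = 2/1.1205367 = 1.784859.
Hence ρ(B_{ω*}) = 1.784859 − 1 = 0.784859.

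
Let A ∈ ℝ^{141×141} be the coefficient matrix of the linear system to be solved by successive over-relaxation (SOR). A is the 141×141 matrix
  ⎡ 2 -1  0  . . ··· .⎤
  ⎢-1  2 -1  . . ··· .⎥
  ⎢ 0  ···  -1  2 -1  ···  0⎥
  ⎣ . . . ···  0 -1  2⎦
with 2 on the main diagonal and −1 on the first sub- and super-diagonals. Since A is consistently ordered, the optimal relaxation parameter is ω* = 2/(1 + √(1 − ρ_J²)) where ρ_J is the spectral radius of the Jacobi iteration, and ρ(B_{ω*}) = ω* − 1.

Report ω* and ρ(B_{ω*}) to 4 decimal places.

n=141: λ(B_J) = 1 − λ(A)/2 = cos(kπ/142); k=1 gives ρ_J = 0.9998.
root = sin(π/142) = 0.02212  (since 1−cos² = sin²).
ω* = 2 / (1 + 0.02212) = 2 / 1.02212 ≈ 1.9567.
[ρ_SOR] ω* − 1 = 0.9567.

ω* = 1.9567, ρ_SOR = 0.9567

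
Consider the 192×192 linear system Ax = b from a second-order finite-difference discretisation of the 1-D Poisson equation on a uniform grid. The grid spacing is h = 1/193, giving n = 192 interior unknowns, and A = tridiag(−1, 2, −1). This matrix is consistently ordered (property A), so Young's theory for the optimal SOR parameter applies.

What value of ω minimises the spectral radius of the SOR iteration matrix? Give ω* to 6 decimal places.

n=192: λ(B_J) = 1 − λ(A)/2 = cos(kπ/193); k=1 gives ρ_J = 0.999868.
√(1−ρ_J²) simplifies to sin(π/193) = 0.0162770.
So ω* = 2/1.0162770 = 1.967967 (Young).
At ω = 1.967967 every |λ(B_ω)| = ω−1, so ρ_SOR = 0.967967.

ω* = 1.967967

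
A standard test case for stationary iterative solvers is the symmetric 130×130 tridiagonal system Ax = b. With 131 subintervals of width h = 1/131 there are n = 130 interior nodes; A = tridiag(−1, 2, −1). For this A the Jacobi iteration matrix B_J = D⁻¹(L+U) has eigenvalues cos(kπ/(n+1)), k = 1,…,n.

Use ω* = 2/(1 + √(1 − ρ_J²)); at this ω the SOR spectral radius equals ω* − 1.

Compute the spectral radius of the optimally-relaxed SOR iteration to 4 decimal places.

[ρ_J] n=130: ρ(B_J) = cos(π/(n+1)) = cos(π/131) = 0.9997.
√(1−ρ_J²) = |sin(π/131)| = 0.02398
So ω* = 2/1.02398 = 1.9532 (Young).
ρ(B_{ω*}) = ω*−1 = 0.9532

ρ_SOR = 0.9532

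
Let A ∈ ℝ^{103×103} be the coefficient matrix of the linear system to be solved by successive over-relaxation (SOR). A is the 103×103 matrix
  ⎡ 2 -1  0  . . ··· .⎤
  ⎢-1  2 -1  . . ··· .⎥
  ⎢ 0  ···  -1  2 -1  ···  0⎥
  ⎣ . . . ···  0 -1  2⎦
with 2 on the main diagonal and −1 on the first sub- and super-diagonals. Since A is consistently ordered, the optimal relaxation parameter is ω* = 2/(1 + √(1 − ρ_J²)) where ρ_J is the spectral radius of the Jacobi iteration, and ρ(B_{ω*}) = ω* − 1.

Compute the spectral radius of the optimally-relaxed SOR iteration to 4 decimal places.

[ρ_J] n=103: ρ(B_J) = cos(π/(n+1)) = cos(π/104) = 0.9995.
√(1 − cos²(π/104)) = sin(π/104) ≈ 0.03020.
Young: ω* = 2/(1+√(1−ρ_J²)) = 2/(1+0.03020) = 2/1.03020 = 1.9414.
ρ(B_{ω*}) = ω*−1 = 0.9414

ρ_SOR = 0.9414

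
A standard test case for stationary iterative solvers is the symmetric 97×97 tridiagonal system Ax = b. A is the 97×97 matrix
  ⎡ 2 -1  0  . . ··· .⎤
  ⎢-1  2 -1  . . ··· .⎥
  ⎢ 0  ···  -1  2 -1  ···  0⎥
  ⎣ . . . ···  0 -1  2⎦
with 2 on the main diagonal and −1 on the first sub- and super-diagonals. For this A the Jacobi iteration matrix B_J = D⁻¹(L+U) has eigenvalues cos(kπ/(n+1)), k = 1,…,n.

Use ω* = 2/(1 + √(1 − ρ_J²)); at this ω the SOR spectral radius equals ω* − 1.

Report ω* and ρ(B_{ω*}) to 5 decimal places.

ω* = 1.93789, ρ_SOR = 0.93789

spectrum of D⁻¹(L+U) = {cos(kπ/98) : 1≤k≤97}; ρ_J = cos(π/98) = 0.99949.
√(1−ρ_J²) = |sin(π/98)| = 0.032052
ω* = 2 / (1 + 0.032052) = 2 / 1.032052 ≈ 1.93789.
ρ_SOR = ω* − 1 ≈ 0.93789.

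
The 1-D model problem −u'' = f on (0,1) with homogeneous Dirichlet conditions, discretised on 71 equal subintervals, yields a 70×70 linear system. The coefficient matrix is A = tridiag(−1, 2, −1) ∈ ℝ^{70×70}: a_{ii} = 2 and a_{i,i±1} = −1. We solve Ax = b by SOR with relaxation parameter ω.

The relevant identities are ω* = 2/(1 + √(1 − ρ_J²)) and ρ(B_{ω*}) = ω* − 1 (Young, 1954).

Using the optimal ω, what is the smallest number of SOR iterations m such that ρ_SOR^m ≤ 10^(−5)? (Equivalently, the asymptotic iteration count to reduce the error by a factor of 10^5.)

m = 131

[ρ_J] n=70: ρ(B_J) = cos(π/(n+1)) = cos(π/71) = 0.9990212.
√(1−ρ_J²) = |sin(π/71)| = 0.0442333
Then 2/(1+√(1−ρ_J²)) = 2/(1+0.0442333); ω* = 2/1.0442333 = 1.9152808.
ρ_SOR = ω* − 1 ≈ 0.9152808.
For 5 digits: m = 5·ln10 / (−ln 0.9152808) = 11.5129/0.0885244 = 130.053; round up → m = 131.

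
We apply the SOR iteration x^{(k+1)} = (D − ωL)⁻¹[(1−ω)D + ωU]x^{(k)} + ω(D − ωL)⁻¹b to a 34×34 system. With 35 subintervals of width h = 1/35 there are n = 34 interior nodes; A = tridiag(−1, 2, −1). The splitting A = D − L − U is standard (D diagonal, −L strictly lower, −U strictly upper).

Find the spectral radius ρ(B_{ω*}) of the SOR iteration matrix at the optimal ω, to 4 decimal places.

½·tridiag(1,0,1) at n=34: λ_k = cos(kπ/35); max |λ| at k=1 ⇒ ρ_J = cos(π/35) ≈ 0.9960.
root = sin(π/35) = 0.08964  (since 1−cos² = sin²).
ω* = 2/(1 + 0.08964) = 2/1.08964 = 1.8355.
ρ_SOR = ω* − 1 = 1.8355 − 1 = 0.8355.

ρ_SOR = 0.8355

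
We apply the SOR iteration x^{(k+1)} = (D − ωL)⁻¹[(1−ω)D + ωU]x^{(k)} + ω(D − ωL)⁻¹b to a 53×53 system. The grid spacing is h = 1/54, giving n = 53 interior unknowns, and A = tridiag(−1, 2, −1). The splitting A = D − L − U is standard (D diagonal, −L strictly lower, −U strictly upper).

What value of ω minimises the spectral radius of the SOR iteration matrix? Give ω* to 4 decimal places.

ρ_J = max_k |cos(kπ/54)| = cos(π/54) = 0.9983
1 − cos²(π/54) = sin²(π/54) ⇒ √(1−ρ_J²) = sin(π/54) = 0.05814.
Young: ω* = 2/(1+√(1−ρ_J²)) = 2/(1+0.05814) = 2/1.05814 = 1.8901.
ρ(B_{ω*}) = ω*−1 = 0.8901

ω* = 1.8901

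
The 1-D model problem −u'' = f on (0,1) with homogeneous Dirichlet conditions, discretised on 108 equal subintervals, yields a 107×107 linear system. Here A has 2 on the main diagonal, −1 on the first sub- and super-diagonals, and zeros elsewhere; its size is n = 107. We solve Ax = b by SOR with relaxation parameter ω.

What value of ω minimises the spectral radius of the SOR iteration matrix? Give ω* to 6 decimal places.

ω* = 1.943475

[ρ_J] n=107: ρ(B_J) = cos(π/(n+1)) = cos(π/108) = 0.999577.
√(1−ρ_J²) = |sin(π/108)| = 0.0290847
ω* = 2/(1+0.0290847) = 1.943475
[ρ_SOR] ω* − 1 = 0.943475.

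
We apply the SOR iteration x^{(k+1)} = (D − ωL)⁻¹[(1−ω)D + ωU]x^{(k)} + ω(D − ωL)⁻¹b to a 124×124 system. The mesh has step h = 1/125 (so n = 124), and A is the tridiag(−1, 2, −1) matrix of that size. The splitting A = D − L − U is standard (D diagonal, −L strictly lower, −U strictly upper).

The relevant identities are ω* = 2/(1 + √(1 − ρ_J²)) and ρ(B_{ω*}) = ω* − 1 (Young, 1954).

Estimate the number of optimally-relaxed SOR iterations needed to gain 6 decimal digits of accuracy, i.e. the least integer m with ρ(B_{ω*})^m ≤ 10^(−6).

m = 275

n=124: λ(B_J) = 1 − λ(A)/2 = cos(kπ/125); k=1 gives ρ_J = 0.9996842.
√(1 − cos²(π/125)) = sin(π/125) ≈ 0.0251301.
ω* = 2 / (1 + 0.0251301) = 2 / 1.0251301 ≈ 1.9509719.
ρ_SOR = ω* − 1 ≈ 0.9509719.
ρ_SOR^m ≤ 10^(−6) ⇔ m ≥ 6·ln10/(−ln 0.9509719) = 13.8155/0.0502708 = 274.822; m = ⌈274.822⌉ = 275.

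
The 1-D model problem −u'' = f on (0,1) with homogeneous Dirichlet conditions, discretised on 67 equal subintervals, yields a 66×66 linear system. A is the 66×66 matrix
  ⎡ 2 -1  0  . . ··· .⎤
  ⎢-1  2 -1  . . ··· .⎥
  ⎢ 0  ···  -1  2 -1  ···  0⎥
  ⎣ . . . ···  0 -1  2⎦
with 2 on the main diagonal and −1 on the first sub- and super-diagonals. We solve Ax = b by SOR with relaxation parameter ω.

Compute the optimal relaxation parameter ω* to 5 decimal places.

[ρ_J] n=66: ρ(B_J) = cos(π/(n+1)) = cos(π/67) = 0.99890.
√(1 − cos²(π/67)) = sin(π/67) ≈ 0.046872.
ω* = 2/(1 + 0.046872) = 2/1.046872 = 1.91045.
ρ(B_{ω*}) = ω*−1 = 0.91045

ω* = 1.91045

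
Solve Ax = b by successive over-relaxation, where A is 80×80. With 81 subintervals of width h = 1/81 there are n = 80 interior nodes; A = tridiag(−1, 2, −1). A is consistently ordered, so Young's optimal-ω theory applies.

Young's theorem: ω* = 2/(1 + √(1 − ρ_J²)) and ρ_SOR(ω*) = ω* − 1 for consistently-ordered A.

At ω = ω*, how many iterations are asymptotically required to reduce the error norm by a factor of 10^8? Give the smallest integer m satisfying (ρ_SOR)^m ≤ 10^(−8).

[ρ_J] n=80: ρ(B_J) = cos(π/(n+1)) = cos(π/81) = 0.9992480.
√(1−ρ_J²) = |sin(π/81)| = 0.0387754
Young: ω* = 2/(1+√(1−ρ_J²)) = 2/(1+0.0387754) = 2/1.0387754 = 1.9253440.
ρ_SOR = ω* − 1 = 1.9253440 − 1 = 0.9253440.
(0.9253440)^m ≤ 10^{−8}  ⇒  m·ln(0.9253440) ≤ −8·ln10  ⇒  m ≥ 237.412  ⇒  m = 238

m = 238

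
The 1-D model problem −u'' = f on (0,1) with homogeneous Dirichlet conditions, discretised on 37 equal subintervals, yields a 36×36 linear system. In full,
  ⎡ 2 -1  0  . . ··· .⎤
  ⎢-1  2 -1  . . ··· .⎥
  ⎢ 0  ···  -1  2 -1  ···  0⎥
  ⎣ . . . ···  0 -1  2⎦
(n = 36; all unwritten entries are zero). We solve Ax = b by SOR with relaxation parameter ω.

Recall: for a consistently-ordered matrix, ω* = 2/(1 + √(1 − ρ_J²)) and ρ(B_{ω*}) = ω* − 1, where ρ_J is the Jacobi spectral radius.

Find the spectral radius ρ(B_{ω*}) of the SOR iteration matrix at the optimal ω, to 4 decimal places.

ρ_SOR = 0.8436

n=36: λ(B_J) = 1 − λ(A)/2 = cos(kπ/37); k=1 gives ρ_J = 0.9964.
√(1−ρ_J²) simplifies to sin(π/37) = 0.08481.
[ω*] 2 ÷ (1 + 0.08481) = 2 ÷ 1.08481 = 1.8436.
and ρ(B_{ω*}) = 1.8436 − 1 = 0.8436.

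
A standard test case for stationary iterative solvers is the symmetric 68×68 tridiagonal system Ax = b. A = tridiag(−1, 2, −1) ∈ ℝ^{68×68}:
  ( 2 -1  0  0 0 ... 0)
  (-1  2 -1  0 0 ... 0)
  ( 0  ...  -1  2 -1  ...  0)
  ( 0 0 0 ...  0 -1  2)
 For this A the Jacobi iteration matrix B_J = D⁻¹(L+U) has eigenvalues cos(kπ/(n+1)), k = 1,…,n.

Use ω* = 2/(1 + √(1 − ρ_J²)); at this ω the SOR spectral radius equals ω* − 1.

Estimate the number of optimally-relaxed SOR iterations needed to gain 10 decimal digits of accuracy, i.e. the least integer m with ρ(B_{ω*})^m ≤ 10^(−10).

m = 253

spectrum of D⁻¹(L+U) = {cos(kπ/69) : 1≤k≤68}; ρ_J = cos(π/69) = 0.9989637.
√(1−ρ_J²) = |sin(π/69)| = 0.0455146
ω* = 2 / (1 + 0.0455146) = 2 / 1.0455146 ≈ 1.9129336.
ρ_SOR = ω* − 1 ≈ 0.9129336.
For 10 digits: m = 10·ln10 / (−ln 0.9129336) = 23.0259/0.0910921 = 252.776; round up → m = 253.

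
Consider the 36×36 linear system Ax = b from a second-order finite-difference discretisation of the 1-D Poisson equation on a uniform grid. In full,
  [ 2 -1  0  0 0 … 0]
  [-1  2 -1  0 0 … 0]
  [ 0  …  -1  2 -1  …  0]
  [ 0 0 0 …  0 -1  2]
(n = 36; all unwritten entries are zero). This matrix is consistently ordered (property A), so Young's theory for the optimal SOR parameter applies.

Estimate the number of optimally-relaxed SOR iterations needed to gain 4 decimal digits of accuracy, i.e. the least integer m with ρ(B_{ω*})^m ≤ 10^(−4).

m = 55

B_J for the 36×36 system has eigenvalues cos(kπ/37); ρ_J = cos(π/37) = 0.9963975.
√(1 − cos²(π/37)) = sin(π/37) ≈ 0.0848059.
ω* = 2/(1+0.0848059) = 1.8436478
and ρ(B_{ω*}) = 1.8436478 − 1 = 0.8436478.
m ≥ 4·ln10 / (−ln 0.8436478) = 54.172; smallest integer m = 55.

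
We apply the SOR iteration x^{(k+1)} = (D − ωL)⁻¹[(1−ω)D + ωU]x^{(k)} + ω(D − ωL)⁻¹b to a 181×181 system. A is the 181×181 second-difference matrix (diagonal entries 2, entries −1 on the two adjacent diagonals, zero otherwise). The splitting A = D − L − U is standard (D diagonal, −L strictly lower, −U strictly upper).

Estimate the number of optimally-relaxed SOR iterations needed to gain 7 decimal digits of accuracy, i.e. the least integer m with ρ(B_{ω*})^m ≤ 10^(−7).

m = 467

B_J for the 181×181 system has eigenvalues cos(kπ/182); ρ_J = cos(π/182) = 0.9998510.
√(1−ρ_J²) simplifies to sin(π/182) = 0.0172606.
Then 2/(1+√(1−ρ_J²)) = 2/(1+0.0172606); ω* = 2/1.0172606 = 1.9660645.
ρ(B_{ω*}) = ω*−1 = 0.9660645
m ≥ 7·ln10 / (−ln 0.9660645) = 466.857; smallest integer m = 467.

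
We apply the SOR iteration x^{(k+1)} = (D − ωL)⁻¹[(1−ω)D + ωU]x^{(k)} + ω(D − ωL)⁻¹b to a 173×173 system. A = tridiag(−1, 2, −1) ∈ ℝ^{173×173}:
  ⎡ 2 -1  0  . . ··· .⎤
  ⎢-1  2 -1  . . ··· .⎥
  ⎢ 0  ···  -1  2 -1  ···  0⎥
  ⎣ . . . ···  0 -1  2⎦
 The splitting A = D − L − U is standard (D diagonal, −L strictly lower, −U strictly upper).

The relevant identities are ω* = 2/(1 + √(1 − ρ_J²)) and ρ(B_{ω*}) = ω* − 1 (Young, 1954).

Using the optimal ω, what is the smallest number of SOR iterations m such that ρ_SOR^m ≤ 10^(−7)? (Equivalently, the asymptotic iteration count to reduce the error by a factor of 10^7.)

m = 447

ρ_J = max_k |cos(kπ/174)| = cos(π/174) = 0.9998370
root = sin(π/174) = 0.0180541  (since 1−cos² = sin²).
ω* = 2/(1 + 0.0180541) = 2/1.0180541 = 1.9645321.
ρ(B_{ω*}) = ω*−1 = 0.9645321
m ≥ 7·ln10 / (−ln 0.9645321) = 446.334; smallest integer m = 447.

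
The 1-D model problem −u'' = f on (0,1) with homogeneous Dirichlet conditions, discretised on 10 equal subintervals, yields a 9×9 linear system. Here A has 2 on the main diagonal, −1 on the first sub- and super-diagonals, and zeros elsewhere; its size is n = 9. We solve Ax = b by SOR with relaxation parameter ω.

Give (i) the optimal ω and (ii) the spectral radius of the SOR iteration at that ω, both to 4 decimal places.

B_J for the 9×9 system has eigenvalues cos(kπ/10); ρ_J = cos(π/10) = 0.9511.
√(1 − cos²(π/10)) = sin(π/10) ≈ 0.30902.
ω* = 2/(1+0.30902) = 1.5279
ρ(B_{ω*}) = ω*−1 = 0.5279

ω* = 1.5279, ρ_SOR = 0.5279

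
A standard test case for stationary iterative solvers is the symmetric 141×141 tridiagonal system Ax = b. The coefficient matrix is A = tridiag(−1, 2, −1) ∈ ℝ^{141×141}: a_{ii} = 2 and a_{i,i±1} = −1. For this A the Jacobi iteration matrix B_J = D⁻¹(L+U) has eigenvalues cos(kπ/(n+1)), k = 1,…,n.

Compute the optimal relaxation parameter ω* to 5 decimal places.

ρ_J = max_k |cos(kπ/142)| = cos(π/142) = 0.99976
√(1−ρ_J²) = |sin(π/142)| = 0.022122
ω* = 2/(1+0.022122) = 1.95671
ρ_SOR = ω* − 1 = 1.95671 − 1 = 0.95671.

ω* = 1.95671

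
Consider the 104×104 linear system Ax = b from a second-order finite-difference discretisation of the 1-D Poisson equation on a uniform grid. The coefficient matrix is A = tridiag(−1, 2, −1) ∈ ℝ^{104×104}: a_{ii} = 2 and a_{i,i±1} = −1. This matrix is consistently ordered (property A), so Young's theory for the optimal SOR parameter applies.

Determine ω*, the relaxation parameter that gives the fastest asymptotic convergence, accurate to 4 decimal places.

ω* = 1.9419

n=104: λ(B_J) = 1 − λ(A)/2 = cos(kπ/105); k=1 gives ρ_J = 0.9996.
1 − cos²(π/105) = sin²(π/105) ⇒ √(1−ρ_J²) = sin(π/105) = 0.02992.
[ω*] 2 ÷ (1 + 0.02992) = 2 ÷ 1.02992 = 1.9419.
At ω = 1.9419 every |λ(B_ω)| = ω−1, so ρ_SOR = 0.9419.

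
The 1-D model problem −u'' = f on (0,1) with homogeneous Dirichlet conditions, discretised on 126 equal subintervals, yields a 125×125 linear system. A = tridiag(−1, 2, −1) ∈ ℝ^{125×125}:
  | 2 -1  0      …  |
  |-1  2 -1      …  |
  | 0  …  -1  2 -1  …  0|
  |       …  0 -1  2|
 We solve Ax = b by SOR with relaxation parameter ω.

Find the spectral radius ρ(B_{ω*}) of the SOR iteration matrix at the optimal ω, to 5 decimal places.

spectrum of D⁻¹(L+U) = {cos(kπ/126) : 1≤k≤125}; ρ_J = cos(π/126) = 0.99969.
√(1−ρ_J²) simplifies to sin(π/126) = 0.024931.
Young: ω* = 2/(1+√(1−ρ_J²)) = 2/(1+0.024931) = 2/1.024931 = 1.95135.
and ρ(B_{ω*}) = 1.95135 − 1 = 0.95135.

ρ_SOR = 0.95135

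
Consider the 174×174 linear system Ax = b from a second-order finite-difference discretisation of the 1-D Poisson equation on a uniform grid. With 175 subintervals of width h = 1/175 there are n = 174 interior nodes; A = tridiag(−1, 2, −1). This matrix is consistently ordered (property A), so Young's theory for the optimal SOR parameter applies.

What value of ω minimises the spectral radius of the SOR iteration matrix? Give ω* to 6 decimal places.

ω* = 1.964731

With n=174, ρ(Jacobi) = cos(π/175) = 0.999839.
√(1 − cos²(π/175)) = sin(π/175) ≈ 0.0179510.
[ω*] 2 ÷ (1 + 0.0179510) = 2 ÷ 1.0179510 = 1.964731.
ρ(B_{ω*}) = ω*−1 = 0.964731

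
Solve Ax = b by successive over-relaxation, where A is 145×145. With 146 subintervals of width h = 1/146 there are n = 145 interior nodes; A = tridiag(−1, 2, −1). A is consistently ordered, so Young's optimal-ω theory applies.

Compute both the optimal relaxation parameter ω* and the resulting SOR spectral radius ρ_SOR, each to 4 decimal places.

spectrum of D⁻¹(L+U) = {cos(kπ/146) : 1≤k≤145}; ρ_J = cos(π/146) = 0.9998.
1 − cos²(π/146) = sin²(π/146) ⇒ √(1−ρ_J²) = sin(π/146) = 0.02152.
So ω* = 2/1.02152 = 1.9579 (Young).
At ω = 1.9579 every |λ(B_ω)| = ω−1, so ρ_SOR = 0.9579.

ω* = 1.9579, ρ_SOR = 0.9579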